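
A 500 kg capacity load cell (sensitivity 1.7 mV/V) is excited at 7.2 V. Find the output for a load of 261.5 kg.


Vout = rated_output * Vex * (load / capacity).
Vout = 1.7 * 7.2 * (261.5 / 500)
Vout = 1.7 * 7.2 * 0.523
Vout = 6.402 mV

6.402 mV


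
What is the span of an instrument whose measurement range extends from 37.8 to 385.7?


Span = upper range - lower range.
Span = 385.7 - (37.8)
Span = 347.9

347.9


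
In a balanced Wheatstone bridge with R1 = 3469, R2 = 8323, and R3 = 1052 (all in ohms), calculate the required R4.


At balance: R1*R4 = R2*R3, so R4 = R2*R3/R1.
R4 = 8323 * 1052 / 3469
R4 = 8755796 / 3469
R4 = 2524.01 ohm

2524.01 ohm


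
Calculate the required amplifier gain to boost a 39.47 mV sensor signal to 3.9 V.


Gain = Vout / Vin (converting to same units).
G = 3.9 V / 39.47 mV
G = 3900.0 mV / 39.47 mV
G = 98.81

98.81


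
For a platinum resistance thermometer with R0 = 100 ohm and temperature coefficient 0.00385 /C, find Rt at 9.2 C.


The RTD equation: Rt = R0 * (1 + alpha * T).
Rt = 100 * (1 + 0.00385 * 9.2)
Rt = 100 * (1 + 0.03542)
Rt = 100 * 1.03542
Rt = 103.542 ohm

103.542 ohm


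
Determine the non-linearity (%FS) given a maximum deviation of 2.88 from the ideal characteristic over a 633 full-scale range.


Linearity error = (max deviation / full scale) * 100%.
Linearity = (2.88 / 633) * 100
Linearity = 0.455 %FS

0.455 %FS


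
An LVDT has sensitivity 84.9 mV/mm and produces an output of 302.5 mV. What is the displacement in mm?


Displacement = Vout / sensitivity.
d = 302.5 / 84.9
d = 3.563 mm

3.563 mm


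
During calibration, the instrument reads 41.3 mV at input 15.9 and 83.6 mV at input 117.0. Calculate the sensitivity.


Sensitivity = (y2 - y1) / (x2 - x1).
S = (83.6 - 41.3) / (117.0 - 15.9)
S = 42.3 / 101.1
S = 0.4184 mV/unit

0.4184 mV/unit


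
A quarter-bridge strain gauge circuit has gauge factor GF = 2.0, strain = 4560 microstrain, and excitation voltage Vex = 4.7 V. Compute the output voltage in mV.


Quarter bridge output: Vout = (GF * epsilon * Vex) / 4.
Vout = (2.0 * 4560e-6 * 4.7) / 4
Vout = 0.042864 / 4 V
Vout = 0.010716 V = 10.716 mV

10.716 mV


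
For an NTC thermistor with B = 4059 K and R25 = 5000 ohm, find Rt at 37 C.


NTC thermistor equation: Rt = R25 * exp(B * (1/T - 1/T25)).
T in Kelvin: 310.15 K, T25 = 298.15 K
1/T - 1/T25 = 1/310.15 - 1/298.15 = -0.00012977
B * (1/T - 1/T25) = 4059 * -0.00012977 = -0.5267
Rt = 5000 * exp(-0.5267) = 2952.6 ohm

2952.6 ohm


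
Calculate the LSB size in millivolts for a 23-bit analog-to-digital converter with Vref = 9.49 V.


The resolution (LSB) of an ADC is Vref / 2^n.
LSB = 9.49 / 2^23
LSB = 9.49 / 8388608
LSB = 1.13e-06 V = 0.0011313 mV

0.0011313 mV


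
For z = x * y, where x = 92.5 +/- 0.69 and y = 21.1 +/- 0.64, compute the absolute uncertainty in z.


For a product z = x*y, the relative uncertainty is:
uz/z = sqrt((ux/x)^2 + (uy/y)^2)
Relative uncertainties: ux/x = 0.69/92.5 = 0.007459
uy/y = 0.64/21.1 = 0.030332
z = 92.5 * 21.1 = 1951.8
uz = 1951.8 * sqrt(0.007459^2 + 0.030332^2) = 60.964

60.964


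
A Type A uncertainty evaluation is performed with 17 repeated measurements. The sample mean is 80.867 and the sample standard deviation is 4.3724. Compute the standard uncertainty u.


The standard uncertainty for Type A evaluation is u = s / sqrt(n).
u = 4.3724 / sqrt(17)
u = 4.3724 / 4.1231
u = 1.0605

1.0605


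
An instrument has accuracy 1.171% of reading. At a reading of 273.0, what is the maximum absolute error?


Absolute error = (accuracy% / 100) * reading.
Error = (1.171 / 100) * 273.0
Error = 0.01171 * 273.0
Error = 3.1968

3.1968


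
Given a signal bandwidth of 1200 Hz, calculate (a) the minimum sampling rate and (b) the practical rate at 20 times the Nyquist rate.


By Nyquist theorem, fs_min = 2 * fmax.
fs_min = 2 * 1200 = 2400 Hz
Practical rate = 20 * fs_min = 20 * 2400 = 48000 Hz

fs_min = 2400 Hz, fs_practical = 48000 Hz


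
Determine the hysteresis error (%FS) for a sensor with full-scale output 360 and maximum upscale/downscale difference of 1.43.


Hysteresis = (max difference / full scale) * 100%.
H = (1.43 / 360) * 100
H = 0.397 %FS

0.397 %FS


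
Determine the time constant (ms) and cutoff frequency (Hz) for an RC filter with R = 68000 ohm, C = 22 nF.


Time constant: tau = R * C.
tau = 68000 * 2.20e-08 = 0.001496 s
tau = 1.496 ms
Cutoff frequency: fc = 1 / (2*pi*R*C).
fc = 1 / (2*pi*0.001496) = 106.39 Hz

tau = 1.496 ms, fc = 106.39 Hz


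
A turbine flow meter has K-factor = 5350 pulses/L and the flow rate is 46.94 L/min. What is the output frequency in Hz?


Frequency = K * Q / 60 (converting L/min to L/s).
f = 5350 * 46.94 / 60
f = 251129.0 / 60
f = 4185.48 Hz

4185.48 Hz


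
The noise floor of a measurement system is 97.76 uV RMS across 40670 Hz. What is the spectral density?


Noise spectral density = Vrms / sqrt(BW).
NSD = 97.76 / sqrt(40670)
NSD = 97.76 / 201.668
NSD = 0.4848 uV/sqrt(Hz)

0.4848 uV/sqrt(Hz)


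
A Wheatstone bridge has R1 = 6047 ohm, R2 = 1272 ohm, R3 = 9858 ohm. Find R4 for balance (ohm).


At balance: R1*R4 = R2*R3, so R4 = R2*R3/R1.
R4 = 1272 * 9858 / 6047
R4 = 12539376 / 6047
R4 = 2073.65 ohm

2073.65 ohm


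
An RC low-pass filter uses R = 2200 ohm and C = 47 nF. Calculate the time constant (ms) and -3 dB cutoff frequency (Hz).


Time constant: tau = R * C.
tau = 2200 * 4.70e-08 = 0.0001034 s
tau = 0.1034 ms
Cutoff frequency: fc = 1 / (2*pi*R*C).
fc = 1 / (2*pi*0.0001034) = 1539.22 Hz

tau = 0.1034 ms, fc = 1539.22 Hz


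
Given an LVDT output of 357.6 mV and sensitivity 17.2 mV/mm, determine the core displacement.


Displacement = Vout / sensitivity.
d = 357.6 / 17.2
d = 20.791 mm

20.791 mm


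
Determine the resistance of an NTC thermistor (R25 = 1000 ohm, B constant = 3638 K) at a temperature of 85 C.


NTC thermistor equation: Rt = R25 * exp(B * (1/T - 1/T25)).
T in Kelvin: 358.15 K, T25 = 298.15 K
1/T - 1/T25 = 1/358.15 - 1/298.15 = -0.00056189
B * (1/T - 1/T25) = 3638 * -0.00056189 = -2.0442
Rt = 1000 * exp(-2.0442) = 129.5 ohm

129.5 ohm


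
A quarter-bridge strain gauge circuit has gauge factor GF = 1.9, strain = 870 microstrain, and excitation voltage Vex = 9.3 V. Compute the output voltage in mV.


Quarter bridge output: Vout = (GF * epsilon * Vex) / 4.
Vout = (1.9 * 870e-6 * 9.3) / 4
Vout = 0.0153729 / 4 V
Vout = 0.00384323 V = 3.8432 mV

3.8432 mV


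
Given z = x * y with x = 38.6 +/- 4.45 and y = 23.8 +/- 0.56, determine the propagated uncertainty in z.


For a product z = x*y, the relative uncertainty is:
uz/z = sqrt((ux/x)^2 + (uy/y)^2)
Relative uncertainties: ux/x = 4.45/38.6 = 0.115285
uy/y = 0.56/23.8 = 0.023529
z = 38.6 * 23.8 = 918.7
uz = 918.7 * sqrt(0.115285^2 + 0.023529^2) = 108.093

108.093


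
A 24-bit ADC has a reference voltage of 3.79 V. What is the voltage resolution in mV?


The resolution (LSB) of an ADC is Vref / 2^n.
LSB = 3.79 / 2^24
LSB = 3.79 / 16777216
LSB = 2.3e-07 V = 0.0002259 mV

0.0002259 mV


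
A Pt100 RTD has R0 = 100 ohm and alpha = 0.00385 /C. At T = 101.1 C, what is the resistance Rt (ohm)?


The RTD equation: Rt = R0 * (1 + alpha * T).
Rt = 100 * (1 + 0.00385 * 101.1)
Rt = 100 * (1 + 0.389235)
Rt = 100 * 1.389235
Rt = 138.923 ohm

138.923 ohm


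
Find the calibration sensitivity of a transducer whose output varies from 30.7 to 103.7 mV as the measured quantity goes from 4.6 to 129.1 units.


Sensitivity = (y2 - y1) / (x2 - x1).
S = (103.7 - 30.7) / (129.1 - 4.6)
S = 73.0 / 124.5
S = 0.5863 mV/unit

0.5863 mV/unit


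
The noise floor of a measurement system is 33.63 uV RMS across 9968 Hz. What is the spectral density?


Noise spectral density = Vrms / sqrt(BW).
NSD = 33.63 / sqrt(9968)
NSD = 33.63 / 99.8399
NSD = 0.3368 uV/sqrt(Hz)

0.3368 uV/sqrt(Hz)


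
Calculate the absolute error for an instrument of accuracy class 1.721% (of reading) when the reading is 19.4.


Absolute error = (accuracy% / 100) * reading.
Error = (1.721 / 100) * 19.4
Error = 0.01721 * 19.4
Error = 0.3339

0.3339


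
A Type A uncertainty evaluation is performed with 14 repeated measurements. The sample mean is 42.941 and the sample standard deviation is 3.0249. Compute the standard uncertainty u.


The standard uncertainty for Type A evaluation is u = s / sqrt(n).
u = 3.0249 / sqrt(14)
u = 3.0249 / 3.7417
u = 0.8084

0.8084


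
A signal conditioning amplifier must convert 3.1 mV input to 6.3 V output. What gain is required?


Gain = Vout / Vin (converting to same units).
G = 6.3 V / 3.1 mV
G = 6300.0 mV / 3.1 mV
G = 2032.26

2032.26


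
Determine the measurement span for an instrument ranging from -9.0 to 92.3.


Span = upper range - lower range.
Span = 92.3 - (-9.0)
Span = 101.3

101.3


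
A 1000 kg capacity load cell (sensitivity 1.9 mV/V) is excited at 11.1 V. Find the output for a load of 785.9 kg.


Vout = rated_output * Vex * (load / capacity).
Vout = 1.9 * 11.1 * (785.9 / 1000)
Vout = 1.9 * 11.1 * 0.7859
Vout = 16.575 mV

16.575 mV


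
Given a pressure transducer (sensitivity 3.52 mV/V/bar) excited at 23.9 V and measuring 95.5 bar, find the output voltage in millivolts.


Output = sensitivity * Vex * P.
Vout = 3.52 * 23.9 * 95.5
Vout = 84.128 * 95.5
Vout = 8034.22 mV

8034.22 mV


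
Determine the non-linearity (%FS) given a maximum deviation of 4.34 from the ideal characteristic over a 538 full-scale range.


Linearity error = (max deviation / full scale) * 100%.
Linearity = (4.34 / 538) * 100
Linearity = 0.807 %FS

0.807 %FS


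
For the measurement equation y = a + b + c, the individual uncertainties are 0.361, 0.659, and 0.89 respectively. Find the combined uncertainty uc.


For a sum of independent quantities, uc = sqrt(u1^2 + u2^2 + u3^2).
uc = sqrt(0.361^2 + 0.659^2 + 0.89^2)
uc = sqrt(0.130321 + 0.434281 + 0.7921)
uc = 1.1648

1.1648


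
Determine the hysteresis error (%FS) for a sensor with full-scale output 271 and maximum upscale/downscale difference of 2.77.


Hysteresis = (max difference / full scale) * 100%.
H = (2.77 / 271) * 100
H = 1.022 %FS

1.022 %FS


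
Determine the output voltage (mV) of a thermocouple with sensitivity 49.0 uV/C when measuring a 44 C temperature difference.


The thermocouple output V = sensitivity * dT.
V = 49.0 uV/C * 44 C
V = 2156.0 uV
V = 2.156 mV

2.156 mV


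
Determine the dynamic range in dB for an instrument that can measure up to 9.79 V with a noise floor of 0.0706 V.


Dynamic range = 20 * log10(Vmax / Vnoise).
DR = 20 * log10(9.79 / 0.0706)
DR = 20 * log10(138.67)
DR = 42.84 dB

42.84 dB


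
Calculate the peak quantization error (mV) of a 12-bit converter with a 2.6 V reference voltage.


The maximum quantization error is +/- LSB/2.
LSB = Vref / 2^n = 2.6 / 4096 = 0.00063477 V
Max error = LSB / 2 = 0.00063477 / 2 = 0.00031738 V
Max error = 0.3174 mV

0.3174 mV


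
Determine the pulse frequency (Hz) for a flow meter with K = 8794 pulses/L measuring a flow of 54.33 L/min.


Frequency = K * Q / 60 (converting L/min to L/s).
f = 8794 * 54.33 / 60
f = 477778.02 / 60
f = 7962.97 Hz

7962.97 Hz


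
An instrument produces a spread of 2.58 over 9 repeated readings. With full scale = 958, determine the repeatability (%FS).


Repeatability = (spread / full scale) * 100%.
R = (2.58 / 958) * 100
R = 0.269 %FS

0.269 %FS


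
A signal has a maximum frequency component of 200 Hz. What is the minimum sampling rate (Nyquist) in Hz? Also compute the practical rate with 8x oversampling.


By Nyquist theorem, fs_min = 2 * fmax.
fs_min = 2 * 200 = 400 Hz
Practical rate = 8 * fs_min = 8 * 400 = 3200 Hz

fs_min = 400 Hz, fs_practical = 3200 Hz


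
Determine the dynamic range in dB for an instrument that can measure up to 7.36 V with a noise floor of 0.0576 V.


Dynamic range = 20 * log10(Vmax / Vnoise).
DR = 20 * log10(7.36 / 0.0576)
DR = 20 * log10(127.78)
DR = 42.13 dB

42.13 dB


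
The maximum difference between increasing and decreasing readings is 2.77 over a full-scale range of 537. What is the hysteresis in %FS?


Hysteresis = (max difference / full scale) * 100%.
H = (2.77 / 537) * 100
H = 0.516 %FS

0.516 %FS


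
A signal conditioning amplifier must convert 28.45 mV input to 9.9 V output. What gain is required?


Gain = Vout / Vin (converting to same units).
G = 9.9 V / 28.45 mV
G = 9900.0 mV / 28.45 mV
G = 347.98

347.98


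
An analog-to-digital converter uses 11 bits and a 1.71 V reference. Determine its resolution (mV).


The resolution (LSB) of an ADC is Vref / 2^n.
LSB = 1.71 / 2^11
LSB = 1.71 / 2048
LSB = 0.00083496 V = 0.83496094 mV

0.83496094 mV


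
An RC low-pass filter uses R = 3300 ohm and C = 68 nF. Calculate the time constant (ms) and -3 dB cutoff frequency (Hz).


Time constant: tau = R * C.
tau = 3300 * 6.80e-08 = 0.0002244 s
tau = 0.2244 ms
Cutoff frequency: fc = 1 / (2*pi*R*C).
fc = 1 / (2*pi*0.0002244) = 709.25 Hz

tau = 0.2244 ms, fc = 709.25 Hz


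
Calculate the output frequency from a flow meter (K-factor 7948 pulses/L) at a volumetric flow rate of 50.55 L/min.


Frequency = K * Q / 60 (converting L/min to L/s).
f = 7948 * 50.55 / 60
f = 401771.4 / 60
f = 6696.19 Hz

6696.19 Hz


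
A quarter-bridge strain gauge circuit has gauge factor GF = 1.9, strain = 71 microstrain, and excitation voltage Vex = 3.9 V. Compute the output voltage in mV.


Quarter bridge output: Vout = (GF * epsilon * Vex) / 4.
Vout = (1.9 * 71e-6 * 3.9) / 4
Vout = 0.00052611 / 4 V
Vout = 0.00013153 V = 0.1315 mV

0.1315 mV


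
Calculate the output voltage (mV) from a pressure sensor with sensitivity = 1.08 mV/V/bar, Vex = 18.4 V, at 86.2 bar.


Output = sensitivity * Vex * P.
Vout = 1.08 * 18.4 * 86.2
Vout = 19.872 * 86.2
Vout = 1712.97 mV

1712.97 mV


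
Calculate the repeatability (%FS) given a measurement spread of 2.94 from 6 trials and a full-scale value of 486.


Repeatability = (spread / full scale) * 100%.
R = (2.94 / 486) * 100
R = 0.605 %FS

0.605 %FS


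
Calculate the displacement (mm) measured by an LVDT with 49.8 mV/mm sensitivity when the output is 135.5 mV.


Displacement = Vout / sensitivity.
d = 135.5 / 49.8
d = 2.721 mm

2.721 mm


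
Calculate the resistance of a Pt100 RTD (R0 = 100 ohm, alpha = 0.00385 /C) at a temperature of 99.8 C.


The RTD equation: Rt = R0 * (1 + alpha * T).
Rt = 100 * (1 + 0.00385 * 99.8)
Rt = 100 * (1 + 0.38423)
Rt = 100 * 1.38423
Rt = 138.423 ohm

138.423 ohm


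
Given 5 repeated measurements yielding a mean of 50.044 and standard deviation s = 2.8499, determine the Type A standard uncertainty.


The standard uncertainty for Type A evaluation is u = s / sqrt(n).
u = 2.8499 / sqrt(5)
u = 2.8499 / 2.2361
u = 1.2745

1.2745


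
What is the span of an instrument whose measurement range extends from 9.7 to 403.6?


Span = upper range - lower range.
Span = 403.6 - (9.7)
Span = 393.9

393.9


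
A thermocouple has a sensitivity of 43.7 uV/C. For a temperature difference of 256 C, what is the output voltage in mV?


The thermocouple output V = sensitivity * dT.
V = 43.7 uV/C * 256 C
V = 11187.2 uV
V = 11.187 mV

11.187 mV


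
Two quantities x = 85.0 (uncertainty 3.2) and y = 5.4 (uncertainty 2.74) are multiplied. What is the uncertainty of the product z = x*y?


For a product z = x*y, the relative uncertainty is:
uz/z = sqrt((ux/x)^2 + (uy/y)^2)
Relative uncertainties: ux/x = 3.2/85.0 = 0.037647
uy/y = 2.74/5.4 = 0.507407
z = 85.0 * 5.4 = 459.0
uz = 459.0 * sqrt(0.037647^2 + 0.507407^2) = 233.54

233.54


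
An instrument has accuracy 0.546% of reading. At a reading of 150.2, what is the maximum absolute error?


Absolute error = (accuracy% / 100) * reading.
Error = (0.546 / 100) * 150.2
Error = 0.00546 * 150.2
Error = 0.8201

0.8201


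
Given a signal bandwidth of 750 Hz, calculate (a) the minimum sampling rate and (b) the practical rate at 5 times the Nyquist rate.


By Nyquist theorem, fs_min = 2 * fmax.
fs_min = 2 * 750 = 1500 Hz
Practical rate = 5 * fs_min = 5 * 1500 = 7500 Hz

fs_min = 1500 Hz, fs_practical = 7500 Hz


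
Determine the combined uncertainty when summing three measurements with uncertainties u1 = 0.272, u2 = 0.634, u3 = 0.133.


For a sum of independent quantities, uc = sqrt(u1^2 + u2^2 + u3^2).
uc = sqrt(0.272^2 + 0.634^2 + 0.133^2)
uc = sqrt(0.073984 + 0.401956 + 0.017689)
uc = 0.7026

0.7026


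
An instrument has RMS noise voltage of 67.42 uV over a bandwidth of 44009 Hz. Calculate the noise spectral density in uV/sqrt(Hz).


Noise spectral density = Vrms / sqrt(BW).
NSD = 67.42 / sqrt(44009)
NSD = 67.42 / 209.7832
NSD = 0.3214 uV/sqrt(Hz)

0.3214 uV/sqrt(Hz)


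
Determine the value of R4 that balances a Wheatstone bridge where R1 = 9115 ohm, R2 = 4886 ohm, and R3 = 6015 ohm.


At balance: R1*R4 = R2*R3, so R4 = R2*R3/R1.
R4 = 4886 * 6015 / 9115
R4 = 29389290 / 9115
R4 = 3224.28 ohm

3224.28 ohm


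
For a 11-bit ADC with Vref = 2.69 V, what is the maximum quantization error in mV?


The maximum quantization error is +/- LSB/2.
LSB = Vref / 2^n = 2.69 / 2048 = 0.00131348 V
Max error = LSB / 2 = 0.00131348 / 2 = 0.00065674 V
Max error = 0.6567 mV

0.6567 mV


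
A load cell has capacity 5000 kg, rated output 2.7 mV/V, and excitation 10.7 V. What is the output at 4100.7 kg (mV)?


Vout = rated_output * Vex * (load / capacity).
Vout = 2.7 * 10.7 * (4100.7 / 5000)
Vout = 2.7 * 10.7 * 0.82014
Vout = 23.694 mV

23.694 mV


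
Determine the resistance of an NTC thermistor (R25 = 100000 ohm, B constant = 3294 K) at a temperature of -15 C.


NTC thermistor equation: Rt = R25 * exp(B * (1/T - 1/T25)).
T in Kelvin: 258.15 K, T25 = 298.15 K
1/T - 1/T25 = 1/258.15 - 1/298.15 = 0.0005197
B * (1/T - 1/T25) = 3294 * 0.0005197 = 1.7119
Rt = 100000 * exp(1.7119) = 553943.8 ohm

553943.8 ohm


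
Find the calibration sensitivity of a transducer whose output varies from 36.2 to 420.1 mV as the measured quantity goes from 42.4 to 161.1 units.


Sensitivity = (y2 - y1) / (x2 - x1).
S = (420.1 - 36.2) / (161.1 - 42.4)
S = 383.9 / 118.7
S = 3.2342 mV/unit

3.2342 mV/unit


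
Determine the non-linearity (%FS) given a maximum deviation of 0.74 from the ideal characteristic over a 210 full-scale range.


Linearity error = (max deviation / full scale) * 100%.
Linearity = (0.74 / 210) * 100
Linearity = 0.352 %FS

0.352 %FS


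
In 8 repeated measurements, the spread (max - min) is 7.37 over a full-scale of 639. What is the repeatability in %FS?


Repeatability = (spread / full scale) * 100%.
R = (7.37 / 639) * 100
R = 1.153 %FS

1.153 %FS


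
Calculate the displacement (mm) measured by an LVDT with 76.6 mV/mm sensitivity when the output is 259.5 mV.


Displacement = Vout / sensitivity.
d = 259.5 / 76.6
d = 3.388 mm

3.388 mm


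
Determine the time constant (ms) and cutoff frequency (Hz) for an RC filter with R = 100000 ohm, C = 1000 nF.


Time constant: tau = R * C.
tau = 100000 * 1.00e-06 = 0.1 s
tau = 100.0 ms
Cutoff frequency: fc = 1 / (2*pi*R*C).
fc = 1 / (2*pi*0.1) = 1.59 Hz

tau = 100.0 ms, fc = 1.59 Hz


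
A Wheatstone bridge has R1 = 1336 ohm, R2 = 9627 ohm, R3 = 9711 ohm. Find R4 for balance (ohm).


At balance: R1*R4 = R2*R3, so R4 = R2*R3/R1.
R4 = 9627 * 9711 / 1336
R4 = 93487797 / 1336
R4 = 69975.9 ohm

69975.9 ohm


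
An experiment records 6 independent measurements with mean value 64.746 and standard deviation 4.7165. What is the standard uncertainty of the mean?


The standard uncertainty for Type A evaluation is u = s / sqrt(n).
u = 4.7165 / sqrt(6)
u = 4.7165 / 2.4495
u = 1.9255

1.9255


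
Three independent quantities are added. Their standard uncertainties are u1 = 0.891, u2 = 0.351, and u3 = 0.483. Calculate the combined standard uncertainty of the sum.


For a sum of independent quantities, uc = sqrt(u1^2 + u2^2 + u3^2).
uc = sqrt(0.891^2 + 0.351^2 + 0.483^2)
uc = sqrt(0.793881 + 0.123201 + 0.233289)
uc = 1.0726

1.0726


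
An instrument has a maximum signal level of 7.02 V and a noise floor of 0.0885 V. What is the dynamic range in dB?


Dynamic range = 20 * log10(Vmax / Vnoise).
DR = 20 * log10(7.02 / 0.0885)
DR = 20 * log10(79.32)
DR = 37.99 dB

37.99 dB


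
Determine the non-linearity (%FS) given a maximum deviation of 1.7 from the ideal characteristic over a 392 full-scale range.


Linearity error = (max deviation / full scale) * 100%.
Linearity = (1.7 / 392) * 100
Linearity = 0.434 %FS

0.434 %FS


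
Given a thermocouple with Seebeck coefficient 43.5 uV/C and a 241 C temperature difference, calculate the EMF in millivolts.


The thermocouple output V = sensitivity * dT.
V = 43.5 uV/C * 241 C
V = 10483.5 uV
V = 10.483 mV

10.483 mV


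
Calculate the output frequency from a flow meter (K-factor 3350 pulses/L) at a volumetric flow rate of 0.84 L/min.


Frequency = K * Q / 60 (converting L/min to L/s).
f = 3350 * 0.84 / 60
f = 2814.0 / 60
f = 46.9 Hz

46.9 Hz


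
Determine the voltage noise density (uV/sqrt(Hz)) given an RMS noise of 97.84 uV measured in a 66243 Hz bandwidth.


Noise spectral density = Vrms / sqrt(BW).
NSD = 97.84 / sqrt(66243)
NSD = 97.84 / 257.3772
NSD = 0.3801 uV/sqrt(Hz)

0.3801 uV/sqrt(Hz)


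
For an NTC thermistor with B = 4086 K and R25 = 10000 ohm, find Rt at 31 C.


NTC thermistor equation: Rt = R25 * exp(B * (1/T - 1/T25)).
T in Kelvin: 304.15 K, T25 = 298.15 K
1/T - 1/T25 = 1/304.15 - 1/298.15 = -6.617e-05
B * (1/T - 1/T25) = 4086 * -6.617e-05 = -0.2704
Rt = 10000 * exp(-0.2704) = 7631.1 ohm

7631.1 ohm


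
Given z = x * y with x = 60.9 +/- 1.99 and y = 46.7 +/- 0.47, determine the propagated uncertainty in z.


For a product z = x*y, the relative uncertainty is:
uz/z = sqrt((ux/x)^2 + (uy/y)^2)
Relative uncertainties: ux/x = 1.99/60.9 = 0.032677
uy/y = 0.47/46.7 = 0.010064
z = 60.9 * 46.7 = 2844.0
uz = 2844.0 * sqrt(0.032677^2 + 0.010064^2) = 97.241

97.241


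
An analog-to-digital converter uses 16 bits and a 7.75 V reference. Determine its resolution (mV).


The resolution (LSB) of an ADC is Vref / 2^n.
LSB = 7.75 / 2^16
LSB = 7.75 / 65536
LSB = 0.00011826 V = 0.11825562 mV

0.11825562 mV


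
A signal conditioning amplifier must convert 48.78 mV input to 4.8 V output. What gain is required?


Gain = Vout / Vin (converting to same units).
G = 4.8 V / 48.78 mV
G = 4800.0 mV / 48.78 mV
G = 98.4

98.4


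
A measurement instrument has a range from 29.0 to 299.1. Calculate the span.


Span = upper range - lower range.
Span = 299.1 - (29.0)
Span = 270.1

270.1


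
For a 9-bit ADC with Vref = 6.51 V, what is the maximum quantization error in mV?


The maximum quantization error is +/- LSB/2.
LSB = Vref / 2^n = 6.51 / 512 = 0.01271484 V
Max error = LSB / 2 = 0.01271484 / 2 = 0.00635742 V
Max error = 6.3574 mV

6.3574 mV


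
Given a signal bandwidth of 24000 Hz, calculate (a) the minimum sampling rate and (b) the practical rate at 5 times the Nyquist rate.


By Nyquist theorem, fs_min = 2 * fmax.
fs_min = 2 * 24000 = 48000 Hz
Practical rate = 5 * fs_min = 5 * 48000 = 240000 Hz

fs_min = 48000 Hz, fs_practical = 240000 Hz


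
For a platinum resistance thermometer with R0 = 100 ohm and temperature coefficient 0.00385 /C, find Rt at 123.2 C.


The RTD equation: Rt = R0 * (1 + alpha * T).
Rt = 100 * (1 + 0.00385 * 123.2)
Rt = 100 * (1 + 0.47432)
Rt = 100 * 1.47432
Rt = 147.432 ohm

147.432 ohm


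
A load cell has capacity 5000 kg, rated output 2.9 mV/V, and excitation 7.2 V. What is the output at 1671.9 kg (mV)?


Vout = rated_output * Vex * (load / capacity).
Vout = 2.9 * 7.2 * (1671.9 / 5000)
Vout = 2.9 * 7.2 * 0.33438
Vout = 6.982 mV

6.982 mV


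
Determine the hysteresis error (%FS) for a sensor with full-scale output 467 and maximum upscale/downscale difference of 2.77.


Hysteresis = (max difference / full scale) * 100%.
H = (2.77 / 467) * 100
H = 0.593 %FS

0.593 %FS


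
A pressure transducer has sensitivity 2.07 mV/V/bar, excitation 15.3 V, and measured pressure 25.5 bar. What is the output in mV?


Output = sensitivity * Vex * P.
Vout = 2.07 * 15.3 * 25.5
Vout = 31.671 * 25.5
Vout = 807.61 mV

807.61 mV


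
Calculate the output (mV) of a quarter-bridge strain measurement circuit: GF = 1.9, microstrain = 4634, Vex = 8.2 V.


Quarter bridge output: Vout = (GF * epsilon * Vex) / 4.
Vout = (1.9 * 4634e-6 * 8.2) / 4
Vout = 0.07219772 / 4 V
Vout = 0.01804943 V = 18.0494 mV

18.0494 mV


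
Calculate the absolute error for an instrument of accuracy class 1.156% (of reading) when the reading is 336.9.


Absolute error = (accuracy% / 100) * reading.
Error = (1.156 / 100) * 336.9
Error = 0.01156 * 336.9
Error = 3.8946

3.8946


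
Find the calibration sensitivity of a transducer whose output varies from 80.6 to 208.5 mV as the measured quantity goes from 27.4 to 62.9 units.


Sensitivity = (y2 - y1) / (x2 - x1).
S = (208.5 - 80.6) / (62.9 - 27.4)
S = 127.9 / 35.5
S = 3.6028 mV/unit

3.6028 mV/unit


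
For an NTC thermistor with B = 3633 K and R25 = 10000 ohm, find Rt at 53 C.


NTC thermistor equation: Rt = R25 * exp(B * (1/T - 1/T25)).
T in Kelvin: 326.15 K, T25 = 298.15 K
1/T - 1/T25 = 1/326.15 - 1/298.15 = -0.00028794
B * (1/T - 1/T25) = 3633 * -0.00028794 = -1.0461
Rt = 10000 * exp(-1.0461) = 3513.1 ohm

3513.1 ohm


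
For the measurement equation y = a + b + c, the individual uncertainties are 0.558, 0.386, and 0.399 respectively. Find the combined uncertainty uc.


For a sum of independent quantities, uc = sqrt(u1^2 + u2^2 + u3^2).
uc = sqrt(0.558^2 + 0.386^2 + 0.399^2)
uc = sqrt(0.311364 + 0.148996 + 0.159201)
uc = 0.7871

0.7871


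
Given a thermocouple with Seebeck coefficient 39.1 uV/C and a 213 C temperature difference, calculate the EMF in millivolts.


The thermocouple output V = sensitivity * dT.
V = 39.1 uV/C * 213 C
V = 8328.3 uV
V = 8.328 mV

8.328 mV


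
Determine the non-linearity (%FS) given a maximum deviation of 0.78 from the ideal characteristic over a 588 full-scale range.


Linearity error = (max deviation / full scale) * 100%.
Linearity = (0.78 / 588) * 100
Linearity = 0.133 %FS

0.133 %FS


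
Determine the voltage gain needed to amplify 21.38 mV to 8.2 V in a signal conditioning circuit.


Gain = Vout / Vin (converting to same units).
G = 8.2 V / 21.38 mV
G = 8200.0 mV / 21.38 mV
G = 383.54

383.54


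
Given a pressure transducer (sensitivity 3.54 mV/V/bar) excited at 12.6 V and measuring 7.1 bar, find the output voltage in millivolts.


Output = sensitivity * Vex * P.
Vout = 3.54 * 12.6 * 7.1
Vout = 44.604 * 7.1
Vout = 316.69 mV

316.69 mV


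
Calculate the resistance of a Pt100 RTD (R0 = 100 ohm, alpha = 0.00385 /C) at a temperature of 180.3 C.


The RTD equation: Rt = R0 * (1 + alpha * T).
Rt = 100 * (1 + 0.00385 * 180.3)
Rt = 100 * (1 + 0.694155)
Rt = 100 * 1.694155
Rt = 169.416 ohm

169.416 ohm


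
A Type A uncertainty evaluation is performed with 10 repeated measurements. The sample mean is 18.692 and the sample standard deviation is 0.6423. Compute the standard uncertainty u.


The standard uncertainty for Type A evaluation is u = s / sqrt(n).
u = 0.6423 / sqrt(10)
u = 0.6423 / 3.1623
u = 0.2031

0.2031


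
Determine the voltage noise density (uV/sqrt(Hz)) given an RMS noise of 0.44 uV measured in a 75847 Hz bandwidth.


Noise spectral density = Vrms / sqrt(BW).
NSD = 0.44 / sqrt(75847)
NSD = 0.44 / 275.4033
NSD = 0.0016 uV/sqrt(Hz)

0.0016 uV/sqrt(Hz)


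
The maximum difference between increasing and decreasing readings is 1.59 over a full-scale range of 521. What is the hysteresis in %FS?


Hysteresis = (max difference / full scale) * 100%.
H = (1.59 / 521) * 100
H = 0.305 %FS

0.305 %FS


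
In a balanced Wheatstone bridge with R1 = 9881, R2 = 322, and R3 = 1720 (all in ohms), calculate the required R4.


At balance: R1*R4 = R2*R3, so R4 = R2*R3/R1.
R4 = 322 * 1720 / 9881
R4 = 553840 / 9881
R4 = 56.05 ohm

56.05 ohm


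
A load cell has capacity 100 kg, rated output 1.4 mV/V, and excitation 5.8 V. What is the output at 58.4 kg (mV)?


Vout = rated_output * Vex * (load / capacity).
Vout = 1.4 * 5.8 * (58.4 / 100)
Vout = 1.4 * 5.8 * 0.584
Vout = 4.742 mV

4.742 mV


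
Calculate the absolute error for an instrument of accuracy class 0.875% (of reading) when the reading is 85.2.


Absolute error = (accuracy% / 100) * reading.
Error = (0.875 / 100) * 85.2
Error = 0.00875 * 85.2
Error = 0.7455

0.7455


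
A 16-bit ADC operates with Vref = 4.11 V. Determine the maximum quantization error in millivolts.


The maximum quantization error is +/- LSB/2.
LSB = Vref / 2^n = 4.11 / 65536 = 6.271e-05 V
Max error = LSB / 2 = 6.271e-05 / 2 = 3.136e-05 V
Max error = 0.0314 mV

0.0314 mV


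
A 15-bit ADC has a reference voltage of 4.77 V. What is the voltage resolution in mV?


The resolution (LSB) of an ADC is Vref / 2^n.
LSB = 4.77 / 2^15
LSB = 4.77 / 32768
LSB = 0.00014557 V = 0.14556885 mV

0.14556885 mV


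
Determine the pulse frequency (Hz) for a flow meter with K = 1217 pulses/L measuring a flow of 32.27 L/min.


Frequency = K * Q / 60 (converting L/min to L/s).
f = 1217 * 32.27 / 60
f = 39272.59 / 60
f = 654.54 Hz

654.54 Hz


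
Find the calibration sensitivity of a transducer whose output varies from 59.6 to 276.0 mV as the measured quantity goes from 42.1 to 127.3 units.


Sensitivity = (y2 - y1) / (x2 - x1).
S = (276.0 - 59.6) / (127.3 - 42.1)
S = 216.4 / 85.2
S = 2.5399 mV/unit

2.5399 mV/unit


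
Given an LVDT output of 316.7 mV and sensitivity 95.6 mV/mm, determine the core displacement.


Displacement = Vout / sensitivity.
d = 316.7 / 95.6
d = 3.313 mm

3.313 mm


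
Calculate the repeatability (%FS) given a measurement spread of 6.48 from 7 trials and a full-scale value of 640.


Repeatability = (spread / full scale) * 100%.
R = (6.48 / 640) * 100
R = 1.012 %FS

1.012 %FS


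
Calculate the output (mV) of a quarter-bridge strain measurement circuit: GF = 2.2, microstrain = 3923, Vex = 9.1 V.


Quarter bridge output: Vout = (GF * epsilon * Vex) / 4.
Vout = (2.2 * 3923e-6 * 9.1) / 4
Vout = 0.07853846 / 4 V
Vout = 0.01963462 V = 19.6346 mV

19.6346 mV


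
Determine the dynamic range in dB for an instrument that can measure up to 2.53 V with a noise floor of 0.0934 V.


Dynamic range = 20 * log10(Vmax / Vnoise).
DR = 20 * log10(2.53 / 0.0934)
DR = 20 * log10(27.09)
DR = 28.66 dB

28.66 dB


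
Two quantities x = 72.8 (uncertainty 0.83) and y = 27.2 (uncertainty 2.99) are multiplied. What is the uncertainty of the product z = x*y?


For a product z = x*y, the relative uncertainty is:
uz/z = sqrt((ux/x)^2 + (uy/y)^2)
Relative uncertainties: ux/x = 0.83/72.8 = 0.011401
uy/y = 2.99/27.2 = 0.109926
z = 72.8 * 27.2 = 1980.2
uz = 1980.2 * sqrt(0.011401^2 + 0.109926^2) = 218.84

218.84


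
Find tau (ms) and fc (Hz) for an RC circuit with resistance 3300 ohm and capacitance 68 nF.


Time constant: tau = R * C.
tau = 3300 * 6.80e-08 = 0.0002244 s
tau = 0.2244 ms
Cutoff frequency: fc = 1 / (2*pi*R*C).
fc = 1 / (2*pi*0.0002244) = 709.25 Hz

tau = 0.2244 ms, fc = 709.25 Hz


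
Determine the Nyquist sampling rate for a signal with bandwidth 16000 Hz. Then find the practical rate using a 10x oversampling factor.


By Nyquist theorem, fs_min = 2 * fmax.
fs_min = 2 * 16000 = 32000 Hz
Practical rate = 10 * fs_min = 10 * 32000 = 320000 Hz

fs_min = 32000 Hz, fs_practical = 320000 Hz


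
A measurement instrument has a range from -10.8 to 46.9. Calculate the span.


Span = upper range - lower range.
Span = 46.9 - (-10.8)
Span = 57.7

57.7


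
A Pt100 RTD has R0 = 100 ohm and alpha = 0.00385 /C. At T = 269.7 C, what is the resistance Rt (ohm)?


The RTD equation: Rt = R0 * (1 + alpha * T).
Rt = 100 * (1 + 0.00385 * 269.7)
Rt = 100 * (1 + 1.038345)
Rt = 100 * 2.038345
Rt = 203.835 ohm

203.835 ohm


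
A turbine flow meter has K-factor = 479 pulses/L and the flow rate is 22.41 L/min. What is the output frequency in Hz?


Frequency = K * Q / 60 (converting L/min to L/s).
f = 479 * 22.41 / 60
f = 10734.39 / 60
f = 178.91 Hz

178.91 Hz


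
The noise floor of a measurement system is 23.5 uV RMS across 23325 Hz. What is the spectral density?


Noise spectral density = Vrms / sqrt(BW).
NSD = 23.5 / sqrt(23325)
NSD = 23.5 / 152.7252
NSD = 0.1539 uV/sqrt(Hz)

0.1539 uV/sqrt(Hz)


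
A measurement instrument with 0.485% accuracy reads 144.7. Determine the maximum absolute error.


Absolute error = (accuracy% / 100) * reading.
Error = (0.485 / 100) * 144.7
Error = 0.00485 * 144.7
Error = 0.7018

0.7018


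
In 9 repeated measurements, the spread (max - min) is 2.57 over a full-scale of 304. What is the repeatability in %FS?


Repeatability = (spread / full scale) * 100%.
R = (2.57 / 304) * 100
R = 0.845 %FS

0.845 %FS


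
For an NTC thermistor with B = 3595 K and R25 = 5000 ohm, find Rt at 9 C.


NTC thermistor equation: Rt = R25 * exp(B * (1/T - 1/T25)).
T in Kelvin: 282.15 K, T25 = 298.15 K
1/T - 1/T25 = 1/282.15 - 1/298.15 = 0.0001902
B * (1/T - 1/T25) = 3595 * 0.0001902 = 0.6838
Rt = 5000 * exp(0.6838) = 9906.6 ohm

9906.6 ohm


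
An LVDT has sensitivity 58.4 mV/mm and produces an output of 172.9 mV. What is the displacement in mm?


Displacement = Vout / sensitivity.
d = 172.9 / 58.4
d = 2.961 mm

2.961 mm


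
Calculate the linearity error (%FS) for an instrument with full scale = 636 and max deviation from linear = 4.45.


Linearity error = (max deviation / full scale) * 100%.
Linearity = (4.45 / 636) * 100
Linearity = 0.7 %FS

0.7 %FS


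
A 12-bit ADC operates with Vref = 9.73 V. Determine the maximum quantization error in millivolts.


The maximum quantization error is +/- LSB/2.
LSB = Vref / 2^n = 9.73 / 4096 = 0.00237549 V
Max error = LSB / 2 = 0.00237549 / 2 = 0.00118774 V
Max error = 1.1877 mV

1.1877 mV


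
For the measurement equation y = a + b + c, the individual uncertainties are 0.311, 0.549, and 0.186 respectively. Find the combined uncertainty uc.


For a sum of independent quantities, uc = sqrt(u1^2 + u2^2 + u3^2).
uc = sqrt(0.311^2 + 0.549^2 + 0.186^2)
uc = sqrt(0.096721 + 0.301401 + 0.034596)
uc = 0.6578

0.6578


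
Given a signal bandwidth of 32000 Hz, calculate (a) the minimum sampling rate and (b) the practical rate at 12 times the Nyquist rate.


By Nyquist theorem, fs_min = 2 * fmax.
fs_min = 2 * 32000 = 64000 Hz
Practical rate = 12 * fs_min = 12 * 64000 = 768000 Hz

fs_min = 64000 Hz, fs_practical = 768000 Hz


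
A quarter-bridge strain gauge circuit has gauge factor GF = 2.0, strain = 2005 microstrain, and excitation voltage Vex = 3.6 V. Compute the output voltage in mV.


Quarter bridge output: Vout = (GF * epsilon * Vex) / 4.
Vout = (2.0 * 2005e-6 * 3.6) / 4
Vout = 0.014436 / 4 V
Vout = 0.003609 V = 3.609 mV

3.609 mV


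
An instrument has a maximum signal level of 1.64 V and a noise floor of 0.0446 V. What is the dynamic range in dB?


Dynamic range = 20 * log10(Vmax / Vnoise).
DR = 20 * log10(1.64 / 0.0446)
DR = 20 * log10(36.77)
DR = 31.31 dB

31.31 dB


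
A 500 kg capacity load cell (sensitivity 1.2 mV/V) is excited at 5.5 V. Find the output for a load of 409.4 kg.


Vout = rated_output * Vex * (load / capacity).
Vout = 1.2 * 5.5 * (409.4 / 500)
Vout = 1.2 * 5.5 * 0.8188
Vout = 5.404 mV

5.404 mV


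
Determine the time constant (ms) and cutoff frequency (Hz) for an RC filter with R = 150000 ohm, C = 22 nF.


Time constant: tau = R * C.
tau = 150000 * 2.20e-08 = 0.0033 s
tau = 3.3 ms
Cutoff frequency: fc = 1 / (2*pi*R*C).
fc = 1 / (2*pi*0.0033) = 48.23 Hz

tau = 3.3 ms, fc = 48.23 Hz


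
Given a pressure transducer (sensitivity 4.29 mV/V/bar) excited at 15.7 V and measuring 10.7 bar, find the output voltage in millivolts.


Output = sensitivity * Vex * P.
Vout = 4.29 * 15.7 * 10.7
Vout = 67.353 * 10.7
Vout = 720.68 mV

720.68 mV


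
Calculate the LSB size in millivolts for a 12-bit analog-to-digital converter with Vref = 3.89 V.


The resolution (LSB) of an ADC is Vref / 2^n.
LSB = 3.89 / 2^12
LSB = 3.89 / 4096
LSB = 0.00094971 V = 0.94970703 mV

0.94970703 mV


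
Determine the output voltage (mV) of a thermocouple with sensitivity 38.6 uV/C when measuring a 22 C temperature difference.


The thermocouple output V = sensitivity * dT.
V = 38.6 uV/C * 22 C
V = 849.2 uV
V = 0.849 mV

0.849 mV


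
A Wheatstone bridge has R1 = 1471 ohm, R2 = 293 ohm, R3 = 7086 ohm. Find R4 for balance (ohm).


At balance: R1*R4 = R2*R3, so R4 = R2*R3/R1.
R4 = 293 * 7086 / 1471
R4 = 2076198 / 1471
R4 = 1411.42 ohm

1411.42 ohm


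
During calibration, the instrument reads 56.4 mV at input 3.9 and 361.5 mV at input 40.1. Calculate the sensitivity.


Sensitivity = (y2 - y1) / (x2 - x1).
S = (361.5 - 56.4) / (40.1 - 3.9)
S = 305.1 / 36.2
S = 8.4282 mV/unit

8.4282 mV/unit


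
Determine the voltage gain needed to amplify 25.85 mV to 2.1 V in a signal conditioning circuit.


Gain = Vout / Vin (converting to same units).
G = 2.1 V / 25.85 mV
G = 2100.0 mV / 25.85 mV
G = 81.24

81.24


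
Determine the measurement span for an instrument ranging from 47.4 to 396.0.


Span = upper range - lower range.
Span = 396.0 - (47.4)
Span = 348.6

348.6


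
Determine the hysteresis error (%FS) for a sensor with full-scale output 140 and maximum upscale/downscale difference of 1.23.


Hysteresis = (max difference / full scale) * 100%.
H = (1.23 / 140) * 100
H = 0.879 %FS

0.879 %FS


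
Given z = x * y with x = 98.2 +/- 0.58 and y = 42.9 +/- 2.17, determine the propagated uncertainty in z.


For a product z = x*y, the relative uncertainty is:
uz/z = sqrt((ux/x)^2 + (uy/y)^2)
Relative uncertainties: ux/x = 0.58/98.2 = 0.005906
uy/y = 2.17/42.9 = 0.050583
z = 98.2 * 42.9 = 4212.8
uz = 4212.8 * sqrt(0.005906^2 + 0.050583^2) = 214.542

214.542


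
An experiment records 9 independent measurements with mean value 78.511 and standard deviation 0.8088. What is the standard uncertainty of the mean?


The standard uncertainty for Type A evaluation is u = s / sqrt(n).
u = 0.8088 / sqrt(9)
u = 0.8088 / 3.0
u = 0.2696

0.2696


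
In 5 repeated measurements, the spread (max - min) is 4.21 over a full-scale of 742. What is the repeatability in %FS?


Repeatability = (spread / full scale) * 100%.
R = (4.21 / 742) * 100
R = 0.567 %FS

0.567 %FS


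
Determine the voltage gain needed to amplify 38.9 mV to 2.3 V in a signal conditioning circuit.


Gain = Vout / Vin (converting to same units).
G = 2.3 V / 38.9 mV
G = 2300.0 mV / 38.9 mV
G = 59.13

59.13


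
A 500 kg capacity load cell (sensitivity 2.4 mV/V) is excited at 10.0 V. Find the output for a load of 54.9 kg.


Vout = rated_output * Vex * (load / capacity).
Vout = 2.4 * 10.0 * (54.9 / 500)
Vout = 2.4 * 10.0 * 0.1098
Vout = 2.635 mV

2.635 mV


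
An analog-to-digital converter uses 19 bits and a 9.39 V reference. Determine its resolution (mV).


The resolution (LSB) of an ADC is Vref / 2^n.
LSB = 9.39 / 2^19
LSB = 9.39 / 524288
LSB = 1.791e-05 V = 0.01791 mV

0.01791 mV


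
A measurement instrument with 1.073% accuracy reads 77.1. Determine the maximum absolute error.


Absolute error = (accuracy% / 100) * reading.
Error = (1.073 / 100) * 77.1
Error = 0.01073 * 77.1
Error = 0.8273

0.8273


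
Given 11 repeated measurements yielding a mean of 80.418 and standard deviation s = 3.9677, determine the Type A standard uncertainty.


The standard uncertainty for Type A evaluation is u = s / sqrt(n).
u = 3.9677 / sqrt(11)
u = 3.9677 / 3.3166
u = 1.1963

1.1963


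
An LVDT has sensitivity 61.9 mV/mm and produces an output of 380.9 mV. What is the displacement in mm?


Displacement = Vout / sensitivity.
d = 380.9 / 61.9
d = 6.153 mm

6.153 mm
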